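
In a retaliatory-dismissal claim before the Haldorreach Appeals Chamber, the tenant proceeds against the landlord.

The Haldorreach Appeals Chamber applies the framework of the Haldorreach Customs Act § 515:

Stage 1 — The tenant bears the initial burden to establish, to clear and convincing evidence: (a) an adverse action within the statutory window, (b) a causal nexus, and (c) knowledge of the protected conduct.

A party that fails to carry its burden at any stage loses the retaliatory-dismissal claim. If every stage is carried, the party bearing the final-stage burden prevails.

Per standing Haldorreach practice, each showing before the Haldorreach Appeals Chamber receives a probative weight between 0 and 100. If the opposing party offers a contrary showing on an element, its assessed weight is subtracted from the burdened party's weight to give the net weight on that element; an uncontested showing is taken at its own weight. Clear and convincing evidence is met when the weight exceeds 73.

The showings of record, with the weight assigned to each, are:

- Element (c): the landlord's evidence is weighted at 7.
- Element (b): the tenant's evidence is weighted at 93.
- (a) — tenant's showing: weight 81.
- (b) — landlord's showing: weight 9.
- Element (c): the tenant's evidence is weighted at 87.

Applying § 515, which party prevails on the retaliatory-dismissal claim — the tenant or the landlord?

tenant

Stage 1 — burden on tenant; standard: clear and convincing evidence (weight exceeds 73).
    (a): 81 > 73 [met]
    (b): 93 − 9 = 84 > 73 [met]
    (c): 87 − 7 = 80 > 73 [met]
  All elements met at the final stage.
With every stage satisfied, the tenant prevails.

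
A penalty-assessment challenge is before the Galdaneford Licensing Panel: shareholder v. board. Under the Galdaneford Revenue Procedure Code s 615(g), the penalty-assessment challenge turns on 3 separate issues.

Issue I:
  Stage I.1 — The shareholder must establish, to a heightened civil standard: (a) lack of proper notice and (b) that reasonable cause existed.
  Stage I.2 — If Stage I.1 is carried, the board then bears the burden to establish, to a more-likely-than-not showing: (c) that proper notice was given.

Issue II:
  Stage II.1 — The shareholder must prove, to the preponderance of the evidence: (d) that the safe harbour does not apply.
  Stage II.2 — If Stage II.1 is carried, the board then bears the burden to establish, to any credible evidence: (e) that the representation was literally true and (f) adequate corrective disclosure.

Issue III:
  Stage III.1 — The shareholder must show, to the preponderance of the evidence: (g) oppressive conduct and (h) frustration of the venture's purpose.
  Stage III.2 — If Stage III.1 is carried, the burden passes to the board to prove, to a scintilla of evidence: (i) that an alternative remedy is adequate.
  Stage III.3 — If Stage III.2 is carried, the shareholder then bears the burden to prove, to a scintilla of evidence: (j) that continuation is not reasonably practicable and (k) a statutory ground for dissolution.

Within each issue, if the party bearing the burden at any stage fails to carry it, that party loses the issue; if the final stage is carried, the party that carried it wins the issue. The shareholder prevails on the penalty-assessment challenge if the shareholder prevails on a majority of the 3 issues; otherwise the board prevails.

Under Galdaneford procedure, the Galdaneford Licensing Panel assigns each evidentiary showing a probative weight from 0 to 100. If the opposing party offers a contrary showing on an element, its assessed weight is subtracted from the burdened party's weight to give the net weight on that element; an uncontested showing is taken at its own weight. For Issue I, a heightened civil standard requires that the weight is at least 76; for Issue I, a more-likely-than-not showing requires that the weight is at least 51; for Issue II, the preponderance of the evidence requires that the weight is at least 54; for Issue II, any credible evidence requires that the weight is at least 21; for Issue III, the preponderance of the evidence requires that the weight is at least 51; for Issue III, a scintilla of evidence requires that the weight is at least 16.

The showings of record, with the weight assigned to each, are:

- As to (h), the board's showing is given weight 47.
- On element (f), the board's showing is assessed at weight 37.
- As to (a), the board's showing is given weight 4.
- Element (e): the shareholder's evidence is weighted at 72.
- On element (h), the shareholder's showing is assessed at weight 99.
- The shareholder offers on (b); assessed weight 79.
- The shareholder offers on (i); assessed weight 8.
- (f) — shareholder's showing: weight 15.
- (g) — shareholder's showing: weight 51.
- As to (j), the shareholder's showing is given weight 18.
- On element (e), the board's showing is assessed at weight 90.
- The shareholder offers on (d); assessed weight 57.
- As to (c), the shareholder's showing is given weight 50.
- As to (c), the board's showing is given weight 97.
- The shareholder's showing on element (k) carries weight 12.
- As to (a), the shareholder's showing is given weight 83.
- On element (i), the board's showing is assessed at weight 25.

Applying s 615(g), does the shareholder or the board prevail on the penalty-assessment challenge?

— Issue I —
At Stage I.1 the shareholder must meet a heightened civil standard (weight is at least 76): on (a) the weight is 83 less the opposing 4 gives net 79, ≥ 76, so (a) meets the standard; on (b) the weight is 79, ≥ 76, so (b) meets the standard.
  Stage I.1 is satisfied; the onus moves to the board.
At Stage I.2 the board must meet a more-likely-than-not showing (weight is at least 51): on (c) the weight is 97 less the opposing 50 gives net 47, < 51, so (c) does not meet the standard.
  Not every element is met, so the board fails to carry Stage I.2.
So the shareholder prevails on this issue.
— Issue II —
Stage II.1 (shareholder, the preponderance of the evidence, weight is at least 54): (d) 57 ≥ 54 — meets.
  The shareholder carries Stage II.1; the board now bears the burden.
Stage II.2 (board, any credible evidence, weight is at least 21): (e) net 90−72=18 < 21 — fails; (f) net 37−15=22 ≥ 21 — meets.
  Not every element is met, so the board fails to carry Stage II.2.
The analysis ends at Stage II.2; the shareholder prevails on this issue.
— Issue III —
Stage III.1 (shareholder, the preponderance of the evidence, weight is at least 51): (g) 51 ≥ 51 — meets; (h) net 99−47=52 ≥ 51 — meets.
  All elements met. The burden passes to the board.
Stage III.2 (board, a scintilla of evidence, weight is at least 16): (i) net 25−8=17 ≥ 16 — meets.
  Stage III.2 carried; the burden shifts to the shareholder.
Stage III.3 (shareholder, a scintilla of evidence, weight is at least 16): (j) 18 ≥ 16 — meets; (k) 12 < 16 — fails.
  Not every element is met, so the shareholder fails to carry Stage III.3.
So the board prevails on this issue.
Per-issue: Issue I → shareholder; Issue II → shareholder; Issue III → board. The shareholder must prevail on a majority of issues; overall, the shareholder prevails.

shareholder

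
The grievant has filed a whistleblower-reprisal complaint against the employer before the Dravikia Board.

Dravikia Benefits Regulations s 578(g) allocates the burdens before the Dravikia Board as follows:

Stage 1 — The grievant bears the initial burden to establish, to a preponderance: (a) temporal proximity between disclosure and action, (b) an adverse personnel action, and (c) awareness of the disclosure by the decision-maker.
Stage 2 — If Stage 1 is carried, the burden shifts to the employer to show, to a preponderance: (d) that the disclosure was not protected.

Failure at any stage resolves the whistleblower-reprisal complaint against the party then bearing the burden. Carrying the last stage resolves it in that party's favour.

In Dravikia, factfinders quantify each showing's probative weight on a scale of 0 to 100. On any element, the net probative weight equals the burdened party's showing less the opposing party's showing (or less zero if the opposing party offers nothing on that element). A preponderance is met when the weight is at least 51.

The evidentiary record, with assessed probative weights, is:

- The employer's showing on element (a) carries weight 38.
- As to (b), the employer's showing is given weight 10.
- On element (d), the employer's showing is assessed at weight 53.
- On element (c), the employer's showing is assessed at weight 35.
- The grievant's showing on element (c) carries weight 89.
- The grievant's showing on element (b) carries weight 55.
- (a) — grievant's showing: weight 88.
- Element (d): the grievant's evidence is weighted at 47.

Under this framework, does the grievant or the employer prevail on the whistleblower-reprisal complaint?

employer

Stage 1 — burden on grievant; standard: a preponderance (weight is at least 51).
    (a): 88 − 38 = 50 < 51 [not met]
    (b): 55 − 10 = 45 < 51 [not met]
    (c): 89 − 35 = 54 ≥ 51 [met]
  Stage 1 not carried; the grievant fails its burden.
So the employer prevails.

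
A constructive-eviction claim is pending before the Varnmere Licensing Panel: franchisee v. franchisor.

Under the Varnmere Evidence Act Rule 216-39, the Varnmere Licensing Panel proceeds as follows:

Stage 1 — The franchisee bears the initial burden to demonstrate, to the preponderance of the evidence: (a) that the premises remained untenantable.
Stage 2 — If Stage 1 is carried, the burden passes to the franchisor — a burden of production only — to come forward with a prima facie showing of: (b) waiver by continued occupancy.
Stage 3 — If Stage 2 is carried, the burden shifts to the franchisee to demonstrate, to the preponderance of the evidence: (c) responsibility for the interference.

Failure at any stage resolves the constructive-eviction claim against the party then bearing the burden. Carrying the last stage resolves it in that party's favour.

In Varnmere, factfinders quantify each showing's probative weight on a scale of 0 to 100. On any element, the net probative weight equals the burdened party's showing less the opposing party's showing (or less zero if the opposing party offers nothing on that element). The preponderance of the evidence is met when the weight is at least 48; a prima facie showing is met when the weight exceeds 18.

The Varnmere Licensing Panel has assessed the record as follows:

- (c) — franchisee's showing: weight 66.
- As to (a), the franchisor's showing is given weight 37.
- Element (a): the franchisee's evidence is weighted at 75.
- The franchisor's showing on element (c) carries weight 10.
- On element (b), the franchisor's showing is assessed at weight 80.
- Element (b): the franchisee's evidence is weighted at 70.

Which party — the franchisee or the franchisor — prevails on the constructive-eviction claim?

Stage 1 (franchisee, the preponderance of the evidence, weight is at least 48): (a) net 75−37=38 < 48 — fails.
  Not every element is met, so the franchisee fails to carry Stage 1.
So the franchisor prevails.

franchisor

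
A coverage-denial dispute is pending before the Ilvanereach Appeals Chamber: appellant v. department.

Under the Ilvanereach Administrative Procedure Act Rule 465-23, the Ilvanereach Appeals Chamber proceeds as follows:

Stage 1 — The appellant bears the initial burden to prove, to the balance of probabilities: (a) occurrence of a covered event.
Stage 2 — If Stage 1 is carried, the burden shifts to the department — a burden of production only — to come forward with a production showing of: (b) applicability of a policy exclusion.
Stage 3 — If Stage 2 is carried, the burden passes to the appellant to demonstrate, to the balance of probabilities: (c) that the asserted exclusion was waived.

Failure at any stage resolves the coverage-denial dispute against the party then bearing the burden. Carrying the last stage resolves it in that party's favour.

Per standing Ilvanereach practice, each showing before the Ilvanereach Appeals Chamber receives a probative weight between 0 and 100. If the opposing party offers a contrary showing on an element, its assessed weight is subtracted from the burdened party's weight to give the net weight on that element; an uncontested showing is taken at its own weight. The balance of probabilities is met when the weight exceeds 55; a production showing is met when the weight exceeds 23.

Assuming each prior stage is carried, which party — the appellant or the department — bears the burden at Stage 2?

Stage 2's rule assigns the burden to the department (to a production showing).

department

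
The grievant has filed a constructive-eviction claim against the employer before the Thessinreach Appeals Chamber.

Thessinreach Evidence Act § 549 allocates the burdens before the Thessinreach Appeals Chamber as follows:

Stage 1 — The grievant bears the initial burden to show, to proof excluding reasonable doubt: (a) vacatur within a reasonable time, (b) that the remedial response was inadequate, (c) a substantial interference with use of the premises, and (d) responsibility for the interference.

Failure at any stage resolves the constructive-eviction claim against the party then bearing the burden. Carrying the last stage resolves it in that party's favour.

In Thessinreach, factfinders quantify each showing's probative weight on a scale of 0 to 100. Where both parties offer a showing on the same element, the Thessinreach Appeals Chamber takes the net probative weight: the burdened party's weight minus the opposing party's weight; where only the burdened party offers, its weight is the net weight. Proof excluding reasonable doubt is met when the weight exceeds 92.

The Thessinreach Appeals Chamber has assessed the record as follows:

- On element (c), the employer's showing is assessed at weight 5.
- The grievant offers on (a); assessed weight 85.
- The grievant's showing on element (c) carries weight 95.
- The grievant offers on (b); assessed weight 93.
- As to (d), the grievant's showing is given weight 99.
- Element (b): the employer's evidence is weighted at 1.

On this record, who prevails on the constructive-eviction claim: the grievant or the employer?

employer

At Stage 1 the grievant must meet proof excluding reasonable doubt (weight exceeds 92): on (a) the weight is 85, ≤ 92, so (a) does not meet the standard; on (b) the weight is 93 less the opposing 1 gives net 92, which does not exceed 92, so (b) does not meet the standard; on (c) the weight is 95 less the opposing 5 gives net 90, ≤ 92, so (c) does not meet the standard; on (d) the weight is 99, > 92, so (d) meets the standard.
  Not every element is met, so the grievant fails to carry Stage 1.
The analysis ends at Stage 1; the employer prevails.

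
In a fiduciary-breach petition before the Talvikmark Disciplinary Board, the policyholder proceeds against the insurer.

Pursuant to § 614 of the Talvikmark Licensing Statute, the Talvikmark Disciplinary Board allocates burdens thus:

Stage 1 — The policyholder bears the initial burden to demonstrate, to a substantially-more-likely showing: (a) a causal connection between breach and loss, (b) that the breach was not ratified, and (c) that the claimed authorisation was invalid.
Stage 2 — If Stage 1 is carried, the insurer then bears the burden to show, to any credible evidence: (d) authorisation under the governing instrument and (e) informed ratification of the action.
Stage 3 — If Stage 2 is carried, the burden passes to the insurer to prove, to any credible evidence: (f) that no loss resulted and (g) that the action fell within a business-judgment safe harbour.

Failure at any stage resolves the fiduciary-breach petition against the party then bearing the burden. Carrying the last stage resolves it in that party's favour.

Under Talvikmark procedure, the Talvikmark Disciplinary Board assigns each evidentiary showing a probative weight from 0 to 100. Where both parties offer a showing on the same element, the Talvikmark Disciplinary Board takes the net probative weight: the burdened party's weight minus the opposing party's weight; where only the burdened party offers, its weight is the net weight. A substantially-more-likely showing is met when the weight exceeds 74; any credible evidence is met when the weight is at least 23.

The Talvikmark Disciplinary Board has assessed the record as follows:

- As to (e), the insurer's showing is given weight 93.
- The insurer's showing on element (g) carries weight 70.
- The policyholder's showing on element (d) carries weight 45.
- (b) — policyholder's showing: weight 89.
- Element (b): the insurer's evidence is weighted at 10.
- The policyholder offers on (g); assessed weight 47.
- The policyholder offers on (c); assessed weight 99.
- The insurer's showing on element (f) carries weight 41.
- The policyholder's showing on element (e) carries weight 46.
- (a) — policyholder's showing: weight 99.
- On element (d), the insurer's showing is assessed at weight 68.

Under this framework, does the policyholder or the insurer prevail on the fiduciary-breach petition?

insurer

Stage 1 (policyholder, a substantially-more-likely showing, weight exceeds 74): (a) 99 > 74 — meets; (b) net 89−10=79 > 74 — meets; (c) 99 > 74 — meets.
  Stage 1 carried; the burden shifts to the insurer.
Stage 2 (insurer, any credible evidence, weight is at least 23): (d) net 68−45=23 ≥ 23 — meets; (e) net 93−46=47 ≥ 23 — meets.
  Stage 2 is satisfied; the insurer continues to bear the burden.
Stage 3 (insurer, any credible evidence, weight is at least 23): (f) 41 ≥ 23 — meets; (g) net 70−47=23 ≥ 23 — meets.
  The insurer carries the last stage.
All stages carried — the insurer prevails.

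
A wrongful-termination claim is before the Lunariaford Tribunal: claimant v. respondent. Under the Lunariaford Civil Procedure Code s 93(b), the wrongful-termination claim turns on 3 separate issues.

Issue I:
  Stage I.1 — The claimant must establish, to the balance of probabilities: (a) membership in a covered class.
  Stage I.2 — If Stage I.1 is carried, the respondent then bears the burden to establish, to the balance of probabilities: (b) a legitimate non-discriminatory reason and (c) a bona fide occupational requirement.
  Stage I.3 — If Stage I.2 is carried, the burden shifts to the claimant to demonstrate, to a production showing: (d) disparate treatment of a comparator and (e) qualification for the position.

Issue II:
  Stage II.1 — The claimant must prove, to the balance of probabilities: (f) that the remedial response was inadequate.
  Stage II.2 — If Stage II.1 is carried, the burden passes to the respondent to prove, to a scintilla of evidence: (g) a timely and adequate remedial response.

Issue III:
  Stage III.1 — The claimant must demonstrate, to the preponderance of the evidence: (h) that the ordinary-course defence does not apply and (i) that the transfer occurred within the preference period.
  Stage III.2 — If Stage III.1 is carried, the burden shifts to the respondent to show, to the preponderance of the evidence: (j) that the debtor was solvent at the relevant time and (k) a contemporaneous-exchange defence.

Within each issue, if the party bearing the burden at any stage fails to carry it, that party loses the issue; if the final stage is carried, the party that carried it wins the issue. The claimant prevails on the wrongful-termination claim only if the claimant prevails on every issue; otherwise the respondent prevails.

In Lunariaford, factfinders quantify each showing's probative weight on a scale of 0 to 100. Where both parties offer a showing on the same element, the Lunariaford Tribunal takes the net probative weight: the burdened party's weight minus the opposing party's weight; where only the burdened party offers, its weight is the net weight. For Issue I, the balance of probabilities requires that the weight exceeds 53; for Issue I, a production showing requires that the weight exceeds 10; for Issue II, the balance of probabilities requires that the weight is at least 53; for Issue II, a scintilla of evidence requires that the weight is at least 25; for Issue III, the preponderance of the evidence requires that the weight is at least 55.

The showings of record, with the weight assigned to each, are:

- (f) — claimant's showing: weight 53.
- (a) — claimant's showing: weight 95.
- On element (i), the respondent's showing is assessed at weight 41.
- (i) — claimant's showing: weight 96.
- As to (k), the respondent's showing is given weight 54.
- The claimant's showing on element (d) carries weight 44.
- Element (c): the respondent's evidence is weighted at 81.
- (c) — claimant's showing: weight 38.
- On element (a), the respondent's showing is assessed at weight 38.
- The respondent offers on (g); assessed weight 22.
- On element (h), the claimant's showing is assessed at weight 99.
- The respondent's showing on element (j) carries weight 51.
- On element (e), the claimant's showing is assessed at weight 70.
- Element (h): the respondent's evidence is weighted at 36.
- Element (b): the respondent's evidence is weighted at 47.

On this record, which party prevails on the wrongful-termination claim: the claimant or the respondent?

claimant

— Issue I —
Stage I.1 — burden on claimant; standard: the balance of probabilities (weight exceeds 53).
    (a): 95 − 38 = 57 > 53 [met]
  Stage I.1 carried; the burden shifts to the respondent.
Stage I.2 — burden on respondent; standard: the balance of probabilities (weight exceeds 53).
    (b): 47 ≤ 53 [not met]
    (c): 81 − 38 = 43 ≤ 53 [not met]
  Not every element is met, so the respondent fails to carry Stage I.2.
The analysis ends at Stage I.2; the claimant prevails on this issue.
— Issue II —
Stage II.1 — burden on claimant; standard: the balance of probabilities (weight is at least 53).
    (f): 53 ≥ 53 [met]
  Stage II.1 carried; the burden shifts to the respondent.
Stage II.2 — burden on respondent; standard: a scintilla of evidence (weight is at least 25).
    (g): 22 < 25 [not met]
  Not every element is met, so the respondent fails to carry Stage II.2.
So the claimant prevails on this issue.
— Issue III —
Stage III.1 — burden on claimant; standard: the preponderance of the evidence (weight is at least 55).
    (h): 99 − 36 = 63 ≥ 55 [met]
    (i): 96 − 41 = 55 ≥ 55 [met]
  All elements met. The burden passes to the respondent.
Stage III.2 — burden on respondent; standard: the preponderance of the evidence (weight is at least 55).
    (j): 51 < 55 [not met]
    (k): 54 < 55 [not met]
  The respondent does not carry Stage III.2.
So the claimant prevails on this issue.
Per-issue: Issue I → claimant; Issue II → claimant; Issue III → claimant. The claimant must prevail on every issue; overall, the claimant prevails.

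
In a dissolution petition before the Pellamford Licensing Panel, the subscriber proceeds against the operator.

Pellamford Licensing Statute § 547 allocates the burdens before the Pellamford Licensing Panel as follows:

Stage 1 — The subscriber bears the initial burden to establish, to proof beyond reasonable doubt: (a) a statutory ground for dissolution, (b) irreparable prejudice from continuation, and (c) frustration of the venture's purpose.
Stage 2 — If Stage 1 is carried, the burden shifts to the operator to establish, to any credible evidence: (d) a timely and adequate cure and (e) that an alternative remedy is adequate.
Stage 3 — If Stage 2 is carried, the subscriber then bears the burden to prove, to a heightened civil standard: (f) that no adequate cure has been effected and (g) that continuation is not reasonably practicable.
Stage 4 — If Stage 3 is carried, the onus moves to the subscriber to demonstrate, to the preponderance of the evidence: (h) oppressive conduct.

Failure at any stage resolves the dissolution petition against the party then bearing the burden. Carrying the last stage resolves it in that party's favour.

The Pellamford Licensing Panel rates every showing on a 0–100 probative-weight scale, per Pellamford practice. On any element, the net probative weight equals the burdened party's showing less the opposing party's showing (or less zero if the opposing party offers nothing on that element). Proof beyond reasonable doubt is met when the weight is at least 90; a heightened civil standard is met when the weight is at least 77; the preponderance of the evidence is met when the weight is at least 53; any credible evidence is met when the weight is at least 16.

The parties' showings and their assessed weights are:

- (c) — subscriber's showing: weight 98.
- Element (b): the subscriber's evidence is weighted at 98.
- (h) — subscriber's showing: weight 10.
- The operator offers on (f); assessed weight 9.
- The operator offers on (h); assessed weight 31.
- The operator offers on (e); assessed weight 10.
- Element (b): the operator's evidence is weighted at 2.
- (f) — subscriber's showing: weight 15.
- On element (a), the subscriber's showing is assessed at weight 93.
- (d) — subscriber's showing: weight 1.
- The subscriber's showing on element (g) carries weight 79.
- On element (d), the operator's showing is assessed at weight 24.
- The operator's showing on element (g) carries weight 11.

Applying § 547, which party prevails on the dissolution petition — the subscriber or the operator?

subscriber

Stage 1 (subscriber, proof beyond reasonable doubt, weight is at least 90): (a) 93 ≥ 90 — meets; (b) net 98−2=96 ≥ 90 — meets; (c) 98 ≥ 90 — meets.
  Stage 1 is satisfied; the onus moves to the operator.
Stage 2 (operator, any credible evidence, weight is at least 16): (d) net 24−1=23 ≥ 16 — meets; (e) 10 < 16 — fails.
  Not every element is met, so the operator fails to carry Stage 2.
The analysis ends at Stage 2; the subscriber prevails.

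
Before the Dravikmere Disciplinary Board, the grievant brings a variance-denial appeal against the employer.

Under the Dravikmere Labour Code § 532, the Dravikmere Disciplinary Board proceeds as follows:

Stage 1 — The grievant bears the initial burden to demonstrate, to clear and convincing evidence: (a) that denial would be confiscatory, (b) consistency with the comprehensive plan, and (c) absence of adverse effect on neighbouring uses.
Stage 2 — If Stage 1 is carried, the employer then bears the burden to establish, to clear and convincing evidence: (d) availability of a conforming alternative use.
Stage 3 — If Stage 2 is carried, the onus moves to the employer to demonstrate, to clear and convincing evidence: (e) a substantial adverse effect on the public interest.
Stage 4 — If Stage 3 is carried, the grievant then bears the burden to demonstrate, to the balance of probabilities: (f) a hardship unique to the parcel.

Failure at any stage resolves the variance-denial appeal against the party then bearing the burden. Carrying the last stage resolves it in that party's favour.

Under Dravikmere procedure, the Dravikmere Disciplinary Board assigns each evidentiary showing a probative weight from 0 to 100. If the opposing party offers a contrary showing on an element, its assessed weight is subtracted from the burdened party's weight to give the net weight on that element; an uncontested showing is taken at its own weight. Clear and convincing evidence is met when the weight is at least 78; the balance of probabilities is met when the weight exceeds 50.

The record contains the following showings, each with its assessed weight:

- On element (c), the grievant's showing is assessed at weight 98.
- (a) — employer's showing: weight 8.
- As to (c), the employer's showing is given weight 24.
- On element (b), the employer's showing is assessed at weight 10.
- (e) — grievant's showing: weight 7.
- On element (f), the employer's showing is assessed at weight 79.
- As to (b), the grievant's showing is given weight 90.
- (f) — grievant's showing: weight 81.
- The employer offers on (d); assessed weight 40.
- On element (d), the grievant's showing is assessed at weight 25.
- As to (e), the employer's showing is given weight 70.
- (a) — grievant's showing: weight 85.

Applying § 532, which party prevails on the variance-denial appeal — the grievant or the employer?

Stage 1 — burden on grievant; standard: clear and convincing evidence (weight is at least 78).
    (a): 85 − 8 = 77 < 78 [not met]
    (b): 90 − 10 = 80 ≥ 78 [met]
    (c): 98 − 24 = 74 < 78 [not met]
  The grievant does not carry Stage 1.
The employer prevails.

employer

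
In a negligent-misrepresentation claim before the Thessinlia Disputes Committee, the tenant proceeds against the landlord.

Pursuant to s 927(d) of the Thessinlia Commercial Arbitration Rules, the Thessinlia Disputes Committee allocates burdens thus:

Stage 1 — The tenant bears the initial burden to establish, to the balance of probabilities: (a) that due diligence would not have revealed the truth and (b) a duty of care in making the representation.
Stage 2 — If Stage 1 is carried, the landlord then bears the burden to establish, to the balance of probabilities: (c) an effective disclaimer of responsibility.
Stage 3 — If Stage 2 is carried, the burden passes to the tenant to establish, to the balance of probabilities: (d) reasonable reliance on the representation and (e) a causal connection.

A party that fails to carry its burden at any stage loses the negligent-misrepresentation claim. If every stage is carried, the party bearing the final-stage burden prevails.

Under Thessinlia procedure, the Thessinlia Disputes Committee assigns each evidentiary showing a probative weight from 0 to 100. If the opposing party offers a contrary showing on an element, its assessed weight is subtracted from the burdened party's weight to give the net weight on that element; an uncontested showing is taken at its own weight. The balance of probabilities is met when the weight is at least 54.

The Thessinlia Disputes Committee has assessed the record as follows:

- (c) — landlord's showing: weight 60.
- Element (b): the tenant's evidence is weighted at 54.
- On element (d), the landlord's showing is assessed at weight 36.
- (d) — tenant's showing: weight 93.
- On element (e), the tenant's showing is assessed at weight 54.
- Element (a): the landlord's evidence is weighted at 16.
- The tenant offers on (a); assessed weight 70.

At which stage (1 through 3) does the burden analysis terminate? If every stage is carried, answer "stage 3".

Stage 1 (tenant, the balance of probabilities, weight is at least 54): (a) net 70−16=54 ≥ 54 — meets; (b) 54 ≥ 54 — meets.
  All elements met. The burden passes to the landlord.
Stage 2 (landlord, the balance of probabilities, weight is at least 54): (c) 60 ≥ 54 — meets.
  All elements met. The burden passes to the tenant.
Stage 3 (tenant, the balance of probabilities, weight is at least 54): (d) net 93−36=57 ≥ 54 — meets; (e) 54 ≥ 54 — meets.
  Stage 3 carried; the final stage is satisfied.
With every stage satisfied, the tenant prevails.

stage 3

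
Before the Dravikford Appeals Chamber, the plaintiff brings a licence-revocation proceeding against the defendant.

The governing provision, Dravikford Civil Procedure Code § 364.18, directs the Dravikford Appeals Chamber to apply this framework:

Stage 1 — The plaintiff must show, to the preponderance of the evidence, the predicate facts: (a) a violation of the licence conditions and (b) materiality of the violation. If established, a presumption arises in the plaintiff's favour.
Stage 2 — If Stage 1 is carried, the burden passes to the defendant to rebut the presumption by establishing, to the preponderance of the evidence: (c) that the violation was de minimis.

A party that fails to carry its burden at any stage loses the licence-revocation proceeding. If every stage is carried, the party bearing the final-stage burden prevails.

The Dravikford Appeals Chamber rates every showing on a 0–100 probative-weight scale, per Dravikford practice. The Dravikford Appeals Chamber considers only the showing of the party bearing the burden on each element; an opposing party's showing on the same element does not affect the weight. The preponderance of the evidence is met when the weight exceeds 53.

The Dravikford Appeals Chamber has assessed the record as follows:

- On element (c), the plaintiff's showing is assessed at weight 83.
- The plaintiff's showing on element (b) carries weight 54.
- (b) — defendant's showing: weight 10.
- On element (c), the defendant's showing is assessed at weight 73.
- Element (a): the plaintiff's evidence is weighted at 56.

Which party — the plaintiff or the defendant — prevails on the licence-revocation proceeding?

Stage 1 (plaintiff, the preponderance of the evidence, weight exceeds 53): (a) 56 > 53 — meets; (b) 54 (defendant's 10 disregarded) > 53 — meets.
  All elements met. The burden passes to the defendant.
Stage 2 (defendant, the preponderance of the evidence, weight exceeds 53): (c) 73 (plaintiff's 83 disregarded) > 53 — meets.
  All elements met at the final stage.
With every stage satisfied, the defendant prevails.

defendant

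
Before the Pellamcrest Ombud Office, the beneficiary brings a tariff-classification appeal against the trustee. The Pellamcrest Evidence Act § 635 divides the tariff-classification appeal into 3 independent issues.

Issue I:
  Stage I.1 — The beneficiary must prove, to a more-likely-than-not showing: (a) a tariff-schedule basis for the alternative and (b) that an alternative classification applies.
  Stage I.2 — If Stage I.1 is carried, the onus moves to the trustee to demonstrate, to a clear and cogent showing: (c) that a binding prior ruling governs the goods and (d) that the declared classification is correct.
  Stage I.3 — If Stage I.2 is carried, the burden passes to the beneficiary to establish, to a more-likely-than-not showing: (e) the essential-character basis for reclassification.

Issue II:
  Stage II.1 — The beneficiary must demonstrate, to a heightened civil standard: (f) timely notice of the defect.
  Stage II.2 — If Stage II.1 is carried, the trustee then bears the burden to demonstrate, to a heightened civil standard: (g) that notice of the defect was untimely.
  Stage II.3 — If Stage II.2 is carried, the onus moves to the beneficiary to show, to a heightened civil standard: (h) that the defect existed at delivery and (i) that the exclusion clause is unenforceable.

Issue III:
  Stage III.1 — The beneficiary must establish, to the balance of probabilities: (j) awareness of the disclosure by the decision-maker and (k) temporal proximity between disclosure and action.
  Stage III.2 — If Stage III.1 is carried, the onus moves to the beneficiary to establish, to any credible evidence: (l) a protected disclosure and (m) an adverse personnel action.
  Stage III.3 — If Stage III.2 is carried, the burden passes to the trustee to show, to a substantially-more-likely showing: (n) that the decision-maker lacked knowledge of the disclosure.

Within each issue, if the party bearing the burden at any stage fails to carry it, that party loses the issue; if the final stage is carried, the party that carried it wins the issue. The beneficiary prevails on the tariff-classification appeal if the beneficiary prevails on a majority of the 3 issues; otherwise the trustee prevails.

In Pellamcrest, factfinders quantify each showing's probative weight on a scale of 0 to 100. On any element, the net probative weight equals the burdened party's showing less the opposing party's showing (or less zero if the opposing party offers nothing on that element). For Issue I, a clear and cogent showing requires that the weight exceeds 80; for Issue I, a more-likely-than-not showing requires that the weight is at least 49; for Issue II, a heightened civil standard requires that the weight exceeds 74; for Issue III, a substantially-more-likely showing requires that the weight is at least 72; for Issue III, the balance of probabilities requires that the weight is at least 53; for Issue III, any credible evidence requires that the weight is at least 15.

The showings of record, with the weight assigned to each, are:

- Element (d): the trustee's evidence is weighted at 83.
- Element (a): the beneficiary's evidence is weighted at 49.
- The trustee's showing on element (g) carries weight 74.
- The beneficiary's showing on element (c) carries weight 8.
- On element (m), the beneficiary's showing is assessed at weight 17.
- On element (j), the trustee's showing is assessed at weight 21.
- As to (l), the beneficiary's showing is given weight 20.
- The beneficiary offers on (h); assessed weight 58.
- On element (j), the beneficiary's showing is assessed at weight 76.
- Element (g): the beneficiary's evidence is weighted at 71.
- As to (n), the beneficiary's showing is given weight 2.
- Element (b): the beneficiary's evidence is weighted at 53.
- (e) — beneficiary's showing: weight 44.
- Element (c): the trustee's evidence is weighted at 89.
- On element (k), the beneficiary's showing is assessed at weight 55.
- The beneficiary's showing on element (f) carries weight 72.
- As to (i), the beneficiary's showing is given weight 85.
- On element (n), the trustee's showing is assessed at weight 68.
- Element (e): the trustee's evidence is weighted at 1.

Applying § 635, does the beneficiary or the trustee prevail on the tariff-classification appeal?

— Issue I —
Stage I.1 — burden on beneficiary; standard: a more-likely-than-not showing (weight is at least 49).
    (a): 49 ≥ 49 [met]
    (b): 53 ≥ 49 [met]
  All elements met. The burden passes to the trustee.
Stage I.2 — burden on trustee; standard: a clear and cogent showing (weight exceeds 80).
    (c): 89 − 8 = 81 > 80 [met]
    (d): 83 > 80 [met]
  All elements met. The burden passes to the beneficiary.
Stage I.3 — burden on beneficiary; standard: a more-likely-than-not showing (weight is at least 49).
    (e): 44 − 1 = 43 < 49 [not met]
  Stage I.3 not carried; the beneficiary fails its burden.
The trustee prevails on this issue.
— Issue II —
Stage II.1 — burden on beneficiary; standard: a heightened civil standard (weight exceeds 74).
    (f): 72 ≤ 74 [not met]
  Not every element is met, so the beneficiary fails to carry Stage II.1.
The trustee prevails on this issue.
— Issue III —
At Stage III.1 the beneficiary must meet the balance of probabilities (weight is at least 53): on (j) the weight is 76 less the opposing 21 gives net 55, which does reach 53, so (j) meets the standard; on (k) the weight is 55, which does reach 53, so (k) meets the standard.
  Stage III.1 carried; the burden remains with the beneficiary.
At Stage III.2 the beneficiary must meet any credible evidence (weight is at least 15): on (l) the weight is 20, ≥ 15, so (l) meets the standard; on (m) the weight is 17, which does reach 15, so (m) meets the standard.
  Stage III.2 is satisfied; the onus moves to the trustee.
At Stage III.3 the trustee must meet a substantially-more-likely showing (weight is at least 72): on (n) the weight is 68 less the opposing 2 gives net 66, which does not reach 72, so (n) does not meet the standard.
  Stage III.3 not carried; the trustee fails its burden.
So the beneficiary prevails on this issue.
Per-issue: Issue I → trustee; Issue II → trustee; Issue III → beneficiary. The beneficiary must prevail on a majority of issues; overall, the trustee prevails.

trustee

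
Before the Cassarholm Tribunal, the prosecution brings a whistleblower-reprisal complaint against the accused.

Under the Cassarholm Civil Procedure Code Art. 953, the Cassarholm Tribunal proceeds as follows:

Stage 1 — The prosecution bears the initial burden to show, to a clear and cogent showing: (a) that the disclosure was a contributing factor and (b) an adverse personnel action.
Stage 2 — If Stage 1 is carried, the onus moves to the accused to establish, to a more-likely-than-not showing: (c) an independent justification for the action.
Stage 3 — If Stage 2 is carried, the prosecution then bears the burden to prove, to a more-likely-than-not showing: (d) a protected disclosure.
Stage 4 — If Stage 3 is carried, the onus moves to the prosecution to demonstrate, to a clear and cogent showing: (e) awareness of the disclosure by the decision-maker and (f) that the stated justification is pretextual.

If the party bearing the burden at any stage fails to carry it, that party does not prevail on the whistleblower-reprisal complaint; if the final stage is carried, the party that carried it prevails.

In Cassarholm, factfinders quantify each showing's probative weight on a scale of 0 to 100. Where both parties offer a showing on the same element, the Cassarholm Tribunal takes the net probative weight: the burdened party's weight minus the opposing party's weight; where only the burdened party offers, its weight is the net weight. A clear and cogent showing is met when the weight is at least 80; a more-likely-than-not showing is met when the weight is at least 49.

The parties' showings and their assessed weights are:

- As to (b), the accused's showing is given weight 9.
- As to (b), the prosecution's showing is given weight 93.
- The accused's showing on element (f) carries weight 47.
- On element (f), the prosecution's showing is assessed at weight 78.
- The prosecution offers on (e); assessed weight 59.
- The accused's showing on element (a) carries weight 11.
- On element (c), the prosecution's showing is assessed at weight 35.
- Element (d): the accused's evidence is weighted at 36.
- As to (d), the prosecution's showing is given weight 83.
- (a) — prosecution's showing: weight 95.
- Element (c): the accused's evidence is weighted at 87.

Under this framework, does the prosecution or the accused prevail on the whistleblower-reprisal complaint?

At Stage 1 the prosecution must meet a clear and cogent showing (weight is at least 80): on (a) the weight is 95 less the opposing 11 gives net 84, which does reach 80, so (a) meets the standard; on (b) the weight is 93 less the opposing 9 gives net 84, ≥ 80, so (b) meets the standard.
  Stage 1 carried; the burden shifts to the accused.
At Stage 2 the accused must meet a more-likely-than-not showing (weight is at least 49): on (c) the weight is 87 less the opposing 35 gives net 52, ≥ 49, so (c) meets the standard.
  The accused carries Stage 2; the prosecution now bears the burden.
At Stage 3 the prosecution must meet a more-likely-than-not showing (weight is at least 49): on (d) the weight is 83 less the opposing 36 gives net 47, < 49, so (d) does not meet the standard.
  Not every element is met, so the prosecution fails to carry Stage 3.
The accused prevails.

accused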